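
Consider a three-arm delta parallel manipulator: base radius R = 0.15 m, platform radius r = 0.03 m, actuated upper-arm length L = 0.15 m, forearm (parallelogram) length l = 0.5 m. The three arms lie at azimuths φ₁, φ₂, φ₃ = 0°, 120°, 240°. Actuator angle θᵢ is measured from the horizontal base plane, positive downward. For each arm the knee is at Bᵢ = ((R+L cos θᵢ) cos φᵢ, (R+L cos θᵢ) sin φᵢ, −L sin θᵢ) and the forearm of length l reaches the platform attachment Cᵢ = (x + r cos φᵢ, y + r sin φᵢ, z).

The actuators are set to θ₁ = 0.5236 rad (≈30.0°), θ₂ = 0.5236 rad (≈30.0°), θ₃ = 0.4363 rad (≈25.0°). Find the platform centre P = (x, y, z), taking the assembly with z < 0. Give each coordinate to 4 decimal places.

(-0.0086, -0.0149, -0.5027)

arm 1 at φ=0.0°: (R−r)+L cos θ1 = 0.2499;  S1 = (0.2499, 0.0000, -0.0750)
S2 = (0.2499·cos120.0°, 0.2499·sin120.0°, -0.0750) = (-0.1250, 0.2164, -0.0750)
φ3=240.0°: virtual centre (-0.1280, -0.2217, -0.0634), radius l
|S₂|²−|S₁|² = 0.0000;  |S₃|²−|S₁|² = 0.0015
[-0.7497 0.4328 0.0000]·P = 0.0000;  [-0.7558 -0.4433 0.0232]·P = 0.0015
Cramer: x(z) = -0.0010+0.0152z;  y(z) = -0.0016+0.0264z
into |P−S₁|² = l²: 1.0009z² + 0.1423z + -0.1814 = 0;  Δ = 0.7467;  z = -0.5027 or 0.3606 → z<0 root = -0.5027
x = -0.0086, y = -0.0149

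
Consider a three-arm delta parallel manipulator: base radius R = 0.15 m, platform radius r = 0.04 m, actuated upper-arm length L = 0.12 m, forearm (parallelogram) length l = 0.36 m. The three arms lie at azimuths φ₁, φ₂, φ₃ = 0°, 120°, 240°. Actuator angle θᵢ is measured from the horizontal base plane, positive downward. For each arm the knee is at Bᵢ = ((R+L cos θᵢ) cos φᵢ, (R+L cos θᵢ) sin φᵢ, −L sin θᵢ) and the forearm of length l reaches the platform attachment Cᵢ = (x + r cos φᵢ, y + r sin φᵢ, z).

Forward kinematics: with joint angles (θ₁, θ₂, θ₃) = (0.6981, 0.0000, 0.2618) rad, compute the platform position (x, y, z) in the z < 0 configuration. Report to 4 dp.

(-0.0698, 0.0253, -0.3120)

φ1=0.0°: virtual centre (0.2019, 0.0000, -0.0771), radius l
arm 2 at φ=120.0°: ρ2 = 0.2300;  O2 = (-0.1150, 0.1992, 0.0000)
O3 = (0.2259·cos240.0°, 0.2259·sin240.0°, -0.0311) = (-0.1130, -0.1956, -0.0311)
|O₂|²−|O₁|² = 0.0062;  |O₃|²−|O₁|² = 0.0053
linear system: -0.6339x+0.3984y = 0.0062−0.1543z; -0.6298x+-0.3913y = 0.0053−0.0921z
det = 0.4989;  x = -0.0091+0.1946z,  y = 0.0011+-0.0777z
quadratic in z: (1.0439)z²+(0.0720)z+(-0.0791)=0, √Δ=0.5793 → z ∈ {-0.3120, 0.2430}; z = -0.3120 (taking z<0)
x = -0.0698, y = 0.0253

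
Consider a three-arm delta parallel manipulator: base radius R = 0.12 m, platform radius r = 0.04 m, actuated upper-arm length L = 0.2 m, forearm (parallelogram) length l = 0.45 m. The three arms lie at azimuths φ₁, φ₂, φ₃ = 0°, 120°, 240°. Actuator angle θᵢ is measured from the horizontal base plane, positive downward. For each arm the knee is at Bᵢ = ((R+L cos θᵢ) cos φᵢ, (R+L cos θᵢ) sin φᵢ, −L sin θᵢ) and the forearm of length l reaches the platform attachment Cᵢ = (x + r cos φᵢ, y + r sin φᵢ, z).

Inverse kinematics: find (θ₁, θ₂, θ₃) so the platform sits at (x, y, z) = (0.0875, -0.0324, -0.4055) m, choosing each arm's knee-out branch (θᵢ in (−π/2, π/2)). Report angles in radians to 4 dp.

θ₁ = 0.0002, θ₂ = 0.5237, θ₃ = 0.3493

rotate P by −φ1: (0.0875, -0.0324, -0.4055)
  A cos θ + B sin θ = C:  -0.0075·cos θ + -0.4055·sin θ = -0.0076
  θ1 = atan2(B,A) + arccos(C/0.4056) = 0.0002
φ2=120.0° → target in arm frame (-0.0718, -0.0596)
  A cos θ + B sin θ = C:  0.1518·cos θ + -0.4055·sin θ = -0.0713
  γ=atan2(-0.4055,0.1518)=-1.2126;  ψ=arccos(-0.1647)=1.7363;  θ2=γ+ψ≈0.5237
φ3=240.0° → target in arm frame (-0.0157, 0.0920)
  A=0.0957, B=-0.4055, C=(l²−L²−A²−y'²−z²)/(2L)=-0.0489
  √(A²+B²)=0.4166;  θ3 = -1.3391+1.6884 ≈ 0.3493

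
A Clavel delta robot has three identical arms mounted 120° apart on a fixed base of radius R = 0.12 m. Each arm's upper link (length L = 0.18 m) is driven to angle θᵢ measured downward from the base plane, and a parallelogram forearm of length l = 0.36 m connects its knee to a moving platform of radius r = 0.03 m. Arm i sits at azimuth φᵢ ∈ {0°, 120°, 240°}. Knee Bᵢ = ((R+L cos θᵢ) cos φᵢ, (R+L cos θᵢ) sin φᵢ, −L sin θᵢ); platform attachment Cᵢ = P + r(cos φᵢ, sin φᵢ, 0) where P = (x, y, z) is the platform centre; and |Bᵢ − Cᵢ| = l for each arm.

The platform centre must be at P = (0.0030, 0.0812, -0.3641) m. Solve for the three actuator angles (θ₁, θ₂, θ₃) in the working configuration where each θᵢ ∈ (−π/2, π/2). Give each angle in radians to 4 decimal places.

θ₁ = 0.6109, θ₂ = 0.3492, θ₃ = 0.8729

rotate P by −φ1: (0.0030, 0.0812, -0.3641)
  e−x'=0.0870;  (l²−L²−(e−x')²−y'²−z²)/2L = -0.1376
  θ1 = atan2(B,A) + arccos(C/0.3743) = 0.6109
φ2=120.0° → target in arm frame (0.0688, -0.0432)
  A cos θ + B sin θ = C:  0.0212·cos θ + -0.3641·sin θ = -0.1047
  √(A²+B²)=0.3647;  θ2 = -1.5127+1.8619 ≈ 0.3492
rotate P by −φ3: (-0.0718, -0.0380, -0.3641)
  A cos θ + B sin θ = C:  0.1618·cos θ + -0.3641·sin θ = -0.1750
  γ=atan2(-0.3641,0.1618)=-1.1526;  ψ=arccos(-0.4392)=2.0255;  θ3=γ+ψ≈0.8729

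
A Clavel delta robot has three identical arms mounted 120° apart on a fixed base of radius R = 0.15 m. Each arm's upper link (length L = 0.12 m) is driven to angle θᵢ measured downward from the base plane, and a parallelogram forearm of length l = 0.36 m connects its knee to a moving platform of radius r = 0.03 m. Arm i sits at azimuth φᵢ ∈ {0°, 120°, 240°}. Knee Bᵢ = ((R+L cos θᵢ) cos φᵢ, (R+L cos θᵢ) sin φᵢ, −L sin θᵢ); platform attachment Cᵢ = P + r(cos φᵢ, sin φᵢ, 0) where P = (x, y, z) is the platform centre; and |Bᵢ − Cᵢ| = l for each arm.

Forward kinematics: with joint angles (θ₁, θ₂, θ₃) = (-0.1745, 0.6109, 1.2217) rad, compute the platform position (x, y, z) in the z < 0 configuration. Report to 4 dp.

(0.1282, 0.0741, -0.3139)

centre 1 = (0.2382·cos0.0°, 0.2382·sin0.0°, 0.0208) = (0.2382, 0.0000, 0.0208)
centre 2 = (0.2183·cos120.0°, 0.2183·sin120.0°, -0.0688) = (-0.1091, 0.1890, -0.0688)
arm 3 at φ=240.0°: (R−r)+L cos θ3 = 0.1610;  centre 3 = (-0.0805, -0.1395, -0.1128)
eliminate P² terms by subtracting sphere 1 from 2 and 3
plane₁₂: -0.6947x+0.3781y+-0.1793z = -0.0048
det = 0.4348;  x = 0.0192+-0.3474z,  y = 0.0226+-0.1640z
sphere 1 gives Az²+Bz+C=0 with A=1.1476, B=0.1031, C=-0.0807;  B²−4AC=0.3810;  roots -0.3139, 0.2240;  negative root z = -0.3139
x = 0.1282, y = 0.0741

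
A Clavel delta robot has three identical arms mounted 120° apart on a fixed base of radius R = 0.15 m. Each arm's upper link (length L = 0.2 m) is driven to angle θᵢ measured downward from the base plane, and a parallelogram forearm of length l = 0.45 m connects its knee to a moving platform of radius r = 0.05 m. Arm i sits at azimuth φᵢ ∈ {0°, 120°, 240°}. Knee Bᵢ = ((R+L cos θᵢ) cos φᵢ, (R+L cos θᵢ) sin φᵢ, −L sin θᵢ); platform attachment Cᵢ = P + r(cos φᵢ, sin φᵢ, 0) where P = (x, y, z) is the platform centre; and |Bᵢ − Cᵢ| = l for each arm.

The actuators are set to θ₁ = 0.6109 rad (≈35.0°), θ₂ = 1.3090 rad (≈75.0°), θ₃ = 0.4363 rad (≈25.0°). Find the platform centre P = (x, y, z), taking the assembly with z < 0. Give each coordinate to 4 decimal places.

(0.0715, -0.1851, -0.4770)

arm 1 at φ=0.0°: (R−r)+L cos θ1 = 0.2638;  S1 = (0.2638, 0.0000, -0.1147)
arm 2 at φ=120.0°: (R−r)+L cos θ2 = 0.1518;  S2 = (-0.0759, 0.1314, -0.1932)
φ3=240.0°: virtual centre (-0.1406, -0.2436, -0.0845), radius l
eliminate P² terms by subtracting sphere 1 from 2 and 3
plane₁₂: -0.6794x+0.2629y+-0.1569z = -0.0224
Cramer: x(z) = 0.0184-0.1114z;  y(z) = -0.0377+0.3090z
into |P−S₁|² = l²: 1.1079z² + 0.2608z + -0.1277 = 0;  Δ = 0.6339;  z = -0.4770 or 0.2416 → z<0 root = -0.4770
x = 0.0715, y = -0.1851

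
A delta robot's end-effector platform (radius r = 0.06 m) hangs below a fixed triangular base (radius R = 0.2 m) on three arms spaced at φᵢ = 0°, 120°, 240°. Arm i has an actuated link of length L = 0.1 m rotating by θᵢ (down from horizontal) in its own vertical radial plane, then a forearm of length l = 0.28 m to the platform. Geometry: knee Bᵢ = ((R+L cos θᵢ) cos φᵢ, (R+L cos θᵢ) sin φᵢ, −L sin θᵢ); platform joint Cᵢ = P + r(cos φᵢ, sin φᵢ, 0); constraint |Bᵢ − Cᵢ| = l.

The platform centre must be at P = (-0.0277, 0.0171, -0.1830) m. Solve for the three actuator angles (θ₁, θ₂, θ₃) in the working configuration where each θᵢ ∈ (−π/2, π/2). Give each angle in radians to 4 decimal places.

arm 1 (φ=0.0°): x'=-0.0277, y'=0.0171
  A cos θ + B sin θ = C:  0.1677·cos θ + -0.1830·sin θ = 0.0325
  θ1 = atan2(B,A) + arccos(C/0.2482) = 0.6106
rotate P by −φ2: (0.0287, 0.0154, -0.1830)
  A=0.1113, B=-0.1830, C=(l²−L²−A²−y'²−z²)/(2L)=0.1114
  θ2 = atan2(B,A) + arccos(C/0.2142) = -0.0002
arm 3 (φ=240.0°): x'=-0.0010, y'=-0.0325
  e−x'=0.1410;  (l²−L²−(e−x')²−y'²−z²)/2L = 0.0699
  √(A²+B²)=0.2310;  θ3 = -0.9144+1.2633 ≈ 0.3489

θ₁ = 0.6106, θ₂ = -0.0002, θ₃ = 0.3489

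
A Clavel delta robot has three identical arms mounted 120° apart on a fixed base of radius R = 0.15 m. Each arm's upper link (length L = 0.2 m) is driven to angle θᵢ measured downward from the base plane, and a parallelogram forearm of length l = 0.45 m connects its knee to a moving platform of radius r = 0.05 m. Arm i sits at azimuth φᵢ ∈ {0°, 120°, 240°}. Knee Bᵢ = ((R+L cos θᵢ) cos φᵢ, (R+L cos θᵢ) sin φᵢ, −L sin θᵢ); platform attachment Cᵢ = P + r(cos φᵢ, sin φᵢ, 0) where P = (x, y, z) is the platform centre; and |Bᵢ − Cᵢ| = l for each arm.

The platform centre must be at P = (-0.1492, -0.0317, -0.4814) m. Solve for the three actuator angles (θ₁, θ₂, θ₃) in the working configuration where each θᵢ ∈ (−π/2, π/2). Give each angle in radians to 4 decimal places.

θ₁ = 1.1342, θ₂ = 0.6106, θ₃ = 0.4362

rotate P by −φ1: (-0.1492, -0.0317, -0.4814)
  e−x'=0.2492;  (l²−L²−(e−x')²−y'²−z²)/2L = -0.3309
  γ=atan2(-0.4814,0.2492)=-1.0931;  ψ=arccos(-0.6104)=2.2274;  θ1=γ+ψ≈1.1342
rotate P by −φ2: (0.0471, 0.1451, -0.4814)
  A cos θ + B sin θ = C:  0.0529·cos θ + -0.4814·sin θ = -0.2327
  θ2 = atan2(B,A) + arccos(C/0.4843) = 0.6106
φ3=240.0° → target in arm frame (0.1021, -0.1134)
  A=-0.0021, B=-0.4814, C=(l²−L²−A²−y'²−z²)/(2L)=-0.2053
  γ=atan2(-0.4814,-0.0021)=-1.5751;  ψ=arccos(-0.4264)=2.0113;  θ3=γ+ψ≈0.4362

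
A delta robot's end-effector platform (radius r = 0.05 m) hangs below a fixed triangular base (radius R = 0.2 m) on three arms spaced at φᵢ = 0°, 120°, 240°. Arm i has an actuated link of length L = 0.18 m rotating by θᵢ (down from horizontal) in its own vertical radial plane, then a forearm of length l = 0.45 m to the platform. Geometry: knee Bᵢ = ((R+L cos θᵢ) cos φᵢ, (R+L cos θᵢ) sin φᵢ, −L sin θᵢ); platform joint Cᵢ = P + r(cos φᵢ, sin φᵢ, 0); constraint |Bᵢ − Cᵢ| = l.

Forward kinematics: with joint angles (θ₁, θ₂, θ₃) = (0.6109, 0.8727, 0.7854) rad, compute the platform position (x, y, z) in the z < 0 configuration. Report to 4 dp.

(0.0412, -0.0149, -0.4729)

φ1=0.0°: virtual centre (0.2974, 0.0000, -0.1032), radius l
arm 2 at φ=120.0°: e+L cos θ2 = 0.2657;  centre 2 = (-0.1328, 0.2301, -0.1379)
φ3=240.0°: virtual centre (-0.1386, -0.2401, -0.1273), radius l
subtract pairs → two planes through P
plane₁₂: -0.8606x+0.4602y+-0.0693z = -0.0095
det = 0.8147;  x = 0.0090+-0.0680z,  y = -0.0038+0.0234z
quadratic in z: (1.0052)z²+(0.2455)z+(-0.1086)=0, √Δ=0.7051 → z ∈ {-0.4729, 0.2286}; z = -0.4729 (taking z<0)
x = 0.0412, y = -0.0149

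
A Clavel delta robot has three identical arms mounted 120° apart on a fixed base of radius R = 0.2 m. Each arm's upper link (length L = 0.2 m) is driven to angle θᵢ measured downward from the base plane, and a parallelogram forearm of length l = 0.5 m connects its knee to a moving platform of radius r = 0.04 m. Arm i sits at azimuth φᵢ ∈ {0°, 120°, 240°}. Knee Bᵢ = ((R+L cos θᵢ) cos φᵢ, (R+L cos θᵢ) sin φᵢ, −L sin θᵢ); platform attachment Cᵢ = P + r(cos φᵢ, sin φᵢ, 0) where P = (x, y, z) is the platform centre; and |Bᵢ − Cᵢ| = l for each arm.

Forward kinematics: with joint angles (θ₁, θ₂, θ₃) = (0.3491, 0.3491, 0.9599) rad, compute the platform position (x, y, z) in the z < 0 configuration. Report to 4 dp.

(0.0624, 0.1081, -0.4644)

φ1=0.0°: virtual centre (0.3479, 0.0000, -0.0684), radius l
centre 2 = (0.3479·cos120.0°, 0.3479·sin120.0°, -0.0684) = (-0.1740, 0.3013, -0.0684)
centre 3 = (0.2747·cos240.0°, 0.2747·sin240.0°, -0.1638) = (-0.1374, -0.2379, -0.1638)
subtract pairs → two planes through P
[-1.0438 0.6026 0.0000]·P = 0.0000;  [-0.9706 -0.4758 -0.1908]·P = -0.0234
det = 1.0816;  x = 0.0131+-0.1063z,  y = 0.0226+-0.1842z
quadratic in z: (1.0452)z²+(0.1997)z+(-0.1327)=0, √Δ=0.7711 → z ∈ {-0.4644, 0.2733}; z = -0.4644 (taking z<0)
x = 0.0624, y = 0.1081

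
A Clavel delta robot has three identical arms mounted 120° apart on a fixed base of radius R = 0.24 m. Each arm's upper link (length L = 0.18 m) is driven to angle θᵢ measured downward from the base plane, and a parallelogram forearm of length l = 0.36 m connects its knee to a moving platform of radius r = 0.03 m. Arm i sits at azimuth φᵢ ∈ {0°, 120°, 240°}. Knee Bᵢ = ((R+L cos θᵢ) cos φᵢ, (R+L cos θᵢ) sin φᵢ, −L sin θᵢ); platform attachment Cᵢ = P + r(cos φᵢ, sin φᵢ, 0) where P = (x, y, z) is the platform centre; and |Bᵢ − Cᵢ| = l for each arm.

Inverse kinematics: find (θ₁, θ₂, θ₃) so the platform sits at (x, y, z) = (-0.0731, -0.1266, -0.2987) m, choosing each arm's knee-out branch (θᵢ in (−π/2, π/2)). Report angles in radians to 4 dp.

θ₁ = 1.3962, θ₂ = 1.3962, θ₃ = 0.1749

rotate P by −φ1: (-0.0731, -0.1266, -0.2987)
  e−x'=0.2831;  (l²−L²−(e−x')²−y'²−z²)/2L = -0.2450
  γ=atan2(-0.2987,0.2831)=-0.8122;  ψ=arccos(-0.5953)=2.2084;  θ1=γ+ψ≈1.3962
rotate P by −φ2: (-0.0731, 0.1266, -0.2987)
  A=0.2831, B=-0.2987, C=(l²−L²−A²−y'²−z²)/(2L)=-0.2450
  θ2 = atan2(B,A) + arccos(C/0.4115) = 1.3962
φ3=240.0° → target in arm frame (0.1462, 0.0000)
  A cos θ + B sin θ = C:  0.0638·cos θ + -0.2987·sin θ = 0.0109
  θ3 = atan2(B,A) + arccos(C/0.3054) = 0.1749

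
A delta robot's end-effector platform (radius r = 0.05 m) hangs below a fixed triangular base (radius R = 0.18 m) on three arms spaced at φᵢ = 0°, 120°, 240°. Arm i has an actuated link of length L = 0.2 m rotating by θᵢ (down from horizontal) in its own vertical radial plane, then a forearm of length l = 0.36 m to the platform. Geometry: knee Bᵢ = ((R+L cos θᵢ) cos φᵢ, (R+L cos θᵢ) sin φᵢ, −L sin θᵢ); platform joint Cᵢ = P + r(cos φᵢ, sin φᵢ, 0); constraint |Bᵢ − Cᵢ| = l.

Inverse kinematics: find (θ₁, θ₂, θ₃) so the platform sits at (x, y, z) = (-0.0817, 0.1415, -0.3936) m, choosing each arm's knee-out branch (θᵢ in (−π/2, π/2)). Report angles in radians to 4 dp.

arm 1 (φ=0.0°): x'=-0.0817, y'=0.1415
  A cos θ + B sin θ = C:  0.2117·cos θ + -0.3936·sin θ = -0.3254
  γ=atan2(-0.3936,0.2117)=-1.0773;  ψ=arccos(-0.7281)=2.3863;  θ1=γ+ψ≈1.3090
arm 2 (φ=120.0°): x'=0.1634, y'=0.0000
  A cos θ + B sin θ = C:  -0.0334·cos θ + -0.3936·sin θ = -0.1661
  γ=atan2(-0.3936,-0.0334)=-1.6554;  ψ=arccos(-0.4205)=2.0048;  θ2=γ+ψ≈0.3493
arm 3 (φ=240.0°): x'=-0.0817, y'=-0.1415
  A cos θ + B sin θ = C:  0.2117·cos θ + -0.3936·sin θ = -0.3254
  √(A²+B²)=0.4469;  θ3 = -1.0773+2.3863 ≈ 1.3090

θ₁ = 1.3090, θ₂ = 0.3493, θ₃ = 1.3090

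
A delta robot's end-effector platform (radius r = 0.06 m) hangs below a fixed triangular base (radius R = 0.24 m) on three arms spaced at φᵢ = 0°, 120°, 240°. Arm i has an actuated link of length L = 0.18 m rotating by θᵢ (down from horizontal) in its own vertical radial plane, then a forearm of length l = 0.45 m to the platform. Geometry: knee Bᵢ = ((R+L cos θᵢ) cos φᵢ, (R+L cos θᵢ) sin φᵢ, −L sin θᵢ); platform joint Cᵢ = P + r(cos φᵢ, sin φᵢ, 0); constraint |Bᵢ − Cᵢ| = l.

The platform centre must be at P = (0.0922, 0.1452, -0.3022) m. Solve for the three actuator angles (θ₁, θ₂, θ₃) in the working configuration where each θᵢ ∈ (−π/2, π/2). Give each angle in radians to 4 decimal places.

θ₁ = -0.1742, θ₂ = -0.0872, θ₃ = 1.1345

rotate P by −φ1: (0.0922, 0.1452, -0.3022)
  A cos θ + B sin θ = C:  0.0878·cos θ + -0.3022·sin θ = 0.1388
  θ1 = atan2(B,A) + arccos(C/0.3147) = -0.1742
rotate P by −φ2: (0.0796, -0.1524, -0.3022)
  A cos θ + B sin θ = C:  0.1004·cos θ + -0.3022·sin θ = 0.1263
  √(A²+B²)=0.3184;  θ2 = -1.2502+1.1630 ≈ -0.0872
arm 3 (φ=240.0°): x'=-0.1718, y'=0.0072
  A=0.3518, B=-0.3022, C=(l²−L²−A²−y'²−z²)/(2L)=-0.1252
  γ=atan2(-0.3022,0.3518)=-0.7096;  ψ=arccos(-0.2699)=1.8441;  θ3=γ+ψ≈1.1345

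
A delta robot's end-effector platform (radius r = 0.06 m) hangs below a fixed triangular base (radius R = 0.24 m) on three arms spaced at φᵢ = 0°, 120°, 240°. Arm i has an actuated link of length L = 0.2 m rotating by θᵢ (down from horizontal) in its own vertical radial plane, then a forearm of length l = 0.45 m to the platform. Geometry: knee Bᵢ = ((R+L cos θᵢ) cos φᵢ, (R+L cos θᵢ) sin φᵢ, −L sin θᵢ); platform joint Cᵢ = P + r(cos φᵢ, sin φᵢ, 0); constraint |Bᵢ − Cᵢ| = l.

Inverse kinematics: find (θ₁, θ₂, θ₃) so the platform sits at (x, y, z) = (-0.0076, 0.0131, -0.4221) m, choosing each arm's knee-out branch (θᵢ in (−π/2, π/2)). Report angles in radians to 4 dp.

rotate P by −φ1: (-0.0076, 0.0131, -0.4221)
  A=0.1876, B=-0.4221, C=(l²−L²−A²−y'²−z²)/(2L)=-0.1276
  θ1 = atan2(B,A) + arccos(C/0.4619) = 0.6981
arm 2 (φ=120.0°): x'=0.0151, y'=0.0000
  A=0.1649, B=-0.4221, C=(l²−L²−A²−y'²−z²)/(2L)=-0.1071
  √(A²+B²)=0.4532;  θ2 = -1.1985+1.8094 ≈ 0.6110
φ3=240.0° → target in arm frame (-0.0075, -0.0131)
  A=0.1875, B=-0.4221, C=(l²−L²−A²−y'²−z²)/(2L)=-0.1275
  θ3 = atan2(B,A) + arccos(C/0.4619) = 0.6979

θ₁ = 0.6981, θ₂ = 0.6110, θ₃ = 0.6979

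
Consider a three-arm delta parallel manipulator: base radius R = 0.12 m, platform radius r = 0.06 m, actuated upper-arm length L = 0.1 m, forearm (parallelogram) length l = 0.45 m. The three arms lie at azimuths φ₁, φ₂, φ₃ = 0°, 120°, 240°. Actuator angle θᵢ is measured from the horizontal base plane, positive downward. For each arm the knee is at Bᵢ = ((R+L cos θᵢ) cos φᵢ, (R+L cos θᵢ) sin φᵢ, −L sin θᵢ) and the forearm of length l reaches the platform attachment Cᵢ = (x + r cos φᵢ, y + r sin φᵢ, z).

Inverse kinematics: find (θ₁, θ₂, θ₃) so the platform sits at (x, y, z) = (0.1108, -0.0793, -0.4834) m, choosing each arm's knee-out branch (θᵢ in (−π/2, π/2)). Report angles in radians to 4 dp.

θ₁ = 0.4361, θ₂ = 1.2213, θ₃ = 0.7853

arm 1 (φ=0.0°): x'=0.1108, y'=-0.0793
  A cos θ + B sin θ = C:  -0.0508·cos θ + -0.4834·sin θ = -0.2502
  √(A²+B²)=0.4861;  θ1 = -1.6755+2.1116 ≈ 0.4361
φ2=120.0° → target in arm frame (-0.1241, -0.0563)
  e−x'=0.1841;  (l²−L²−(e−x')²−y'²−z²)/2L = -0.3911
  √(A²+B²)=0.5173;  θ2 = -1.2070+2.4283 ≈ 1.2213
φ3=240.0° → target in arm frame (0.0133, 0.1356)
  e−x'=0.0467;  (l²−L²−(e−x')²−y'²−z²)/2L = -0.3087
  θ3 = atan2(B,A) + arccos(C/0.4857) = 0.7853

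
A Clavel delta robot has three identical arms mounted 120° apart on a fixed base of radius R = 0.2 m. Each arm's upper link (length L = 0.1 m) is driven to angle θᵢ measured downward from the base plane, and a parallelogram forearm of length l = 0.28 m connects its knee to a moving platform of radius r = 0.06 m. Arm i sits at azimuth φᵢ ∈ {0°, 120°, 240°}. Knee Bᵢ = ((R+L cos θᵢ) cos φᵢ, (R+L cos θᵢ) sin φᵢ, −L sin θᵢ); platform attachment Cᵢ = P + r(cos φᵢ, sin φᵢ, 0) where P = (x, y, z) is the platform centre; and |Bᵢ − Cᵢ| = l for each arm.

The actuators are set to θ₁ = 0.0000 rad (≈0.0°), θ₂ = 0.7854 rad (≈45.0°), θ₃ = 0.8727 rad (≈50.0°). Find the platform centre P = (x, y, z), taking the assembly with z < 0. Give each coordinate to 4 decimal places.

S1 = (0.2400·cos0.0°, 0.2400·sin0.0°, 0.0000) = (0.2400, 0.0000, 0.0000)
S2 = (0.2107·cos120.0°, 0.2107·sin120.0°, -0.0707) = (-0.1054, 0.1825, -0.0707)
arm 3 at φ=240.0°: (R−r)+L cos θ3 = 0.2043;  S3 = (-0.1021, -0.1769, -0.0766)
|S₂|²−|S₁|² = -0.0082;  |S₃|²−|S₁|² = -0.0100
linear system: -0.6907x+0.3650y = -0.0082−-0.1414z; -0.6843x+-0.3538y = -0.0100−-0.1532z
Cramer: x(z) = 0.0133-0.2144z;  y(z) = 0.0026-0.0183z
sphere 1 gives Az²+Bz+C=0 with A=1.0463, B=0.0971, C=-0.0270;  B²−4AC=0.1224;  roots -0.2136, 0.1207;  negative root z = -0.2136
x = 0.0591, y = 0.0065

(0.0591, 0.0065, -0.2136)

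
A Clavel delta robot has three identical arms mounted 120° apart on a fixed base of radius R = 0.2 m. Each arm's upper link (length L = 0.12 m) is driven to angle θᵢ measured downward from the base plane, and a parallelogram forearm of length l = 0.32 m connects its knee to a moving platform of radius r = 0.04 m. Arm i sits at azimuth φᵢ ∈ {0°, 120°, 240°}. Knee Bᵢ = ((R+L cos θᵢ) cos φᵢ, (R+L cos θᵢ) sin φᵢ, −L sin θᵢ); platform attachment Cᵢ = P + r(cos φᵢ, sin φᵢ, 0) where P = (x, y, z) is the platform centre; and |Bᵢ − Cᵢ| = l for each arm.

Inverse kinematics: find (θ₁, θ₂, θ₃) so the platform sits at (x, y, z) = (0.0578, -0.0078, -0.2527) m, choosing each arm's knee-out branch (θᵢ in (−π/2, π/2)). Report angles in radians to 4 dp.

θ₁ = 0.1743, θ₂ = 0.8726, θ₃ = 0.7850

rotate P by −φ1: (0.0578, -0.0078, -0.2527)
  A cos θ + B sin θ = C:  0.1022·cos θ + -0.2527·sin θ = 0.0568
  √(A²+B²)=0.2726;  θ1 = -1.1865+1.3608 ≈ 0.1743
arm 2 (φ=120.0°): x'=-0.0357, y'=-0.0462
  A cos θ + B sin θ = C:  0.1957·cos θ + -0.2527·sin θ = -0.0678
  √(A²+B²)=0.3196;  θ2 = -0.9119+1.7845 ≈ 0.8726
φ3=240.0° → target in arm frame (-0.0221, 0.0540)
  e−x'=0.1821;  (l²−L²−(e−x')²−y'²−z²)/2L = -0.0498
  γ=atan2(-0.2527,0.1821)=-0.9462;  ψ=arccos(-0.1598)=1.7313;  θ3=γ+ψ≈0.7850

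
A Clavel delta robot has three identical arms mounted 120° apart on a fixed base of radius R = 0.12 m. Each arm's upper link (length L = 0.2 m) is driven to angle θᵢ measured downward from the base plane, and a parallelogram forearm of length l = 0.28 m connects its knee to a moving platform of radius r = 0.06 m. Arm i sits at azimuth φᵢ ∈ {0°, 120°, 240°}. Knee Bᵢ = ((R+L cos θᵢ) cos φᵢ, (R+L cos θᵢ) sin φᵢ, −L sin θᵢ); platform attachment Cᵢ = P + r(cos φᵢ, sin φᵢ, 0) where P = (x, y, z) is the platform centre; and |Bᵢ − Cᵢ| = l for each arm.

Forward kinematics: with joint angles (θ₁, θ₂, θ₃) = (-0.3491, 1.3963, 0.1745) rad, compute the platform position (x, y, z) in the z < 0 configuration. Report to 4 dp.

(0.1172, -0.1367, -0.1380)

φ1=0.0°: virtual centre (0.2479, 0.0000, 0.0684), radius l
arm 2 at φ=120.0°: ρ2 = 0.0947;  S2 = (-0.0474, 0.0820, -0.1970)
S3 = (0.2570·cos240.0°, 0.2570·sin240.0°, -0.0347) = (-0.1285, -0.2225, -0.0347)
subtract pairs → two planes through P
[-0.5906 0.1641 -0.5307]·P = -0.0184;  [-0.7528 -0.4451 -0.2063]·P = 0.0011
Cramer: x(z) = 0.0207-0.6990z;  y(z) = -0.0375+0.7189z
quadratic in z: (2.0053)z²+(0.1269)z+(-0.0207)=0, √Δ=0.4267 → z ∈ {-0.1380, 0.0747}; z = -0.1380 (taking z<0)
x = 0.1172, y = -0.1367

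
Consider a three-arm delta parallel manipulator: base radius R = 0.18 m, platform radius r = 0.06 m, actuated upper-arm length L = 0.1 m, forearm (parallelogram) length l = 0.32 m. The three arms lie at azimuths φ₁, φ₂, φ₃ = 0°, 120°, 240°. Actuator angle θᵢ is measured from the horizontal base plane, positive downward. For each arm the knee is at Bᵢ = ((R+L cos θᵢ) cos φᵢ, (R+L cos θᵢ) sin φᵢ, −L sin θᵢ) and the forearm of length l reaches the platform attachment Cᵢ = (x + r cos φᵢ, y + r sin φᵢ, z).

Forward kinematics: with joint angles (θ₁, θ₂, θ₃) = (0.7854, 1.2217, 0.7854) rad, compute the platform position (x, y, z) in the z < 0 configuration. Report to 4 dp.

arm 1 at φ=0.0°: ρ1 = 0.1907;  centre 1 = (0.1907, 0.0000, -0.0707)
φ2=120.0°: virtual centre (-0.0771, 0.1335, -0.0940), radius l
centre 3 = (0.1907·cos240.0°, 0.1907·sin240.0°, -0.0707) = (-0.0954, -0.1652, -0.0707)
|centre ₂|²−|centre ₁|² = -0.0088;  |centre ₃|²−|centre ₁|² = 0.0000
plane₁₂: -0.5356x+0.2671y+-0.0465z = -0.0088
det = 0.3297;  x = 0.0088+-0.0466z,  y = -0.0152+0.0807z
quadratic in z: (1.0087)z²+(0.1559)z+(-0.0641)=0, √Δ=0.5318 → z ∈ {-0.3409, 0.1863}; z = -0.3409 (taking z<0)
x = 0.0247, y = -0.0427

(0.0247, -0.0427, -0.3409)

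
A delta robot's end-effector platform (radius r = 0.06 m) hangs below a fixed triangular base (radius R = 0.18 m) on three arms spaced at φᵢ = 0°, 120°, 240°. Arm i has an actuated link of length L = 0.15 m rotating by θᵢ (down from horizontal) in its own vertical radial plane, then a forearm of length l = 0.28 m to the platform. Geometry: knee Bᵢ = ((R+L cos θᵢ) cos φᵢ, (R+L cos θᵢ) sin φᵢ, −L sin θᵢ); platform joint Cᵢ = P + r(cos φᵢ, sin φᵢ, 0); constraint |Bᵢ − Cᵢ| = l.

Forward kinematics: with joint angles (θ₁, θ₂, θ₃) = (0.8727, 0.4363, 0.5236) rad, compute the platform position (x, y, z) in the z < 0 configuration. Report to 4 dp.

(-0.0423, 0.0072, -0.2218)

φ1=0.0°: virtual centre (0.2164, 0.0000, -0.1149), radius l
arm 2 at φ=120.0°: e+L cos θ2 = 0.2559;  O2 = (-0.1280, 0.2217, -0.0634)
φ3=240.0°: virtual centre (-0.1250, -0.2164, -0.0750), radius l
eliminate P² terms by subtracting sphere 1 from 2 and 3
plane₁₂: -0.6888x+0.4433y+0.1030z = 0.0095
det = 0.6008;  x = -0.0128+0.1331z,  y = 0.0016+-0.0256z
quadratic in z: (1.0184)z²+(0.1687)z+(-0.0127)=0, √Δ=0.2830 → z ∈ {-0.2218, 0.0561}; z = -0.2218 (taking z<0)
x = -0.0423, y = 0.0072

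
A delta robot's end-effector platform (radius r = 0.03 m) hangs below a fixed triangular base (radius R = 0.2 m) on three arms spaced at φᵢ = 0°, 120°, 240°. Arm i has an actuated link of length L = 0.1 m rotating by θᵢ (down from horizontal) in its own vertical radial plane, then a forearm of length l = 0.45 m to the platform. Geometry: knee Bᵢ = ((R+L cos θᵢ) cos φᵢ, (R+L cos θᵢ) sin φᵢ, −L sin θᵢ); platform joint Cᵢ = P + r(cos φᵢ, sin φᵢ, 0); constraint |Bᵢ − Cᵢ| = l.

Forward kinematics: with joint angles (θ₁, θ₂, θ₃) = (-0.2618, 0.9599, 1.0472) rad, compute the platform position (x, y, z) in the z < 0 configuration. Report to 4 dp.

centre 1 = (0.2666·cos0.0°, 0.2666·sin0.0°, 0.0259) = (0.2666, 0.0000, 0.0259)
φ2=120.0°: virtual centre (-0.1137, 0.1969, -0.0819), radius l
φ3=240.0°: virtual centre (-0.1100, -0.1905, -0.0866), radius l
subtract pairs → two planes through P
plane₁₂: -0.7605x+0.3938y+-0.2156z = -0.0133
det = 0.5864;  x = 0.0193+-0.2912z,  y = 0.0034+-0.0149z
quadratic in z: (1.0850)z²+(0.0921)z+(-0.1407)=0, √Δ=0.7868 → z ∈ {-0.4050, 0.3201}; z = -0.4050 (taking z<0)
x = 0.1372, y = 0.0094

(0.1372, 0.0094, -0.4050)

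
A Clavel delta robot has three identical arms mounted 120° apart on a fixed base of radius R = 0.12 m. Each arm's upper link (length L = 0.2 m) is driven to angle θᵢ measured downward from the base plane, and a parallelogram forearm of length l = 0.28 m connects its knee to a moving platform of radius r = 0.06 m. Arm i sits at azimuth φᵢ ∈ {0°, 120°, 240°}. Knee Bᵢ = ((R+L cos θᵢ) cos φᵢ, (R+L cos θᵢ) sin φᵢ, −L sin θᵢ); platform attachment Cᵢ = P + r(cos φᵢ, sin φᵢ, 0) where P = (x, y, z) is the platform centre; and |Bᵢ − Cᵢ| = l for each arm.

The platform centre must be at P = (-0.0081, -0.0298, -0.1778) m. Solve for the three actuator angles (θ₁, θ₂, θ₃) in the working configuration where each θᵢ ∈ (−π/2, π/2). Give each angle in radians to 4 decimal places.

arm 1 (φ=0.0°): x'=-0.0081, y'=-0.0298
  A=0.0681, B=-0.1778, C=(l²−L²−A²−y'²−z²)/(2L)=0.0032
  √(A²+B²)=0.1904;  θ1 = -1.2050+1.5542 ≈ 0.3492
φ2=120.0° → target in arm frame (-0.0218, 0.0219)
  A cos θ + B sin θ = C:  0.0818·cos θ + -0.1778·sin θ = -0.0009
  γ=atan2(-0.1778,0.0818)=-1.1398;  ψ=arccos(-0.0048)=1.5756;  θ2=γ+ψ≈0.4358
φ3=240.0° → target in arm frame (0.0299, 0.0079)
  A cos θ + B sin θ = C:  0.0301·cos θ + -0.1778·sin θ = 0.0145
  √(A²+B²)=0.1803;  θ3 = -1.4029+1.4901 ≈ 0.0872

θ₁ = 0.3492, θ₂ = 0.4358, θ₃ = 0.0872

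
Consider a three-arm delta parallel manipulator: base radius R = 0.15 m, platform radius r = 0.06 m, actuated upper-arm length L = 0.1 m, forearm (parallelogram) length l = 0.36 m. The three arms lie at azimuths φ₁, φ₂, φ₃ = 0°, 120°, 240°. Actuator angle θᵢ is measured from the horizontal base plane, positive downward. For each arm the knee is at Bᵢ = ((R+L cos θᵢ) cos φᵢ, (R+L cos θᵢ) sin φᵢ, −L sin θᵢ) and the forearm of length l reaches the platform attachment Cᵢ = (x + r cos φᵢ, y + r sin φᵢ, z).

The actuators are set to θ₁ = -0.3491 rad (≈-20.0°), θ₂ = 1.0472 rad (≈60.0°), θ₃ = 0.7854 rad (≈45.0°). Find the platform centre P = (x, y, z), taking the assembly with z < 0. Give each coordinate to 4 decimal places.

(0.1535, -0.0330, -0.3230)

S1 = (0.1840·cos0.0°, 0.1840·sin0.0°, 0.0342) = (0.1840, 0.0000, 0.0342)
arm 2 at φ=120.0°: (R−r)+L cos θ2 = 0.1400;  S2 = (-0.0700, 0.1212, -0.0866)
arm 3 at φ=240.0°: (R−r)+L cos θ3 = 0.1607;  S3 = (-0.0804, -0.1392, -0.0707)
|S₂|²−|S₁|² = -0.0079;  |S₃|²−|S₁|² = -0.0042
linear system: -0.5079x+0.2425y = -0.0079−-0.2416z; -0.5286x+-0.2784y = -0.0042−-0.2098z
det = 0.2696;  x = 0.0119+-0.4382z,  y = -0.0076+0.0784z
quadratic in z: (1.1982)z²+(0.0812)z+(-0.0988)=0, √Δ=0.6928 → z ∈ {-0.3230, 0.2552}; z = -0.3230 (taking z<0)
x = 0.1535, y = -0.0330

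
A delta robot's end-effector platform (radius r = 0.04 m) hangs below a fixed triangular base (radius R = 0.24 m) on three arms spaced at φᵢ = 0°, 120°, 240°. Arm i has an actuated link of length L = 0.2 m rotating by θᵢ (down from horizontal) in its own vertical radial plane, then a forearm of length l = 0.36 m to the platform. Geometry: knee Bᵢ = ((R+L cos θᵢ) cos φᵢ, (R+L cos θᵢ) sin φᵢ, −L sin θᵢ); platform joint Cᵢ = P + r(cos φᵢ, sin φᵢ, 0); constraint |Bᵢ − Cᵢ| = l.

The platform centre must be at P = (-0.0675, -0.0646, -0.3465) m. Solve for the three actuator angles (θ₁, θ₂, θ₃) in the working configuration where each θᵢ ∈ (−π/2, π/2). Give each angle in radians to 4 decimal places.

θ₁ = 1.3091, θ₂ = 1.1346, θ₃ = 0.6106

rotate P by −φ1: (-0.0675, -0.0646, -0.3465)
  A=0.2675, B=-0.3465, C=(l²−L²−A²−y'²−z²)/(2L)=-0.2655
  γ=atan2(-0.3465,0.2675)=-0.9134;  ψ=arccos(-0.6065)=2.2224;  θ1=γ+ψ≈1.3091
arm 2 (φ=120.0°): x'=-0.0222, y'=0.0908
  e−x'=0.2222;  (l²−L²−(e−x')²−y'²−z²)/2L = -0.2202
  γ=atan2(-0.3465,0.2222)=-1.0006;  ψ=arccos(-0.5349)=2.1352;  θ2=γ+ψ≈1.1346
arm 3 (φ=240.0°): x'=0.0897, y'=-0.0262
  A=0.1103, B=-0.3465, C=(l²−L²−A²−y'²−z²)/(2L)=-0.1083
  √(A²+B²)=0.3636;  θ3 = -1.2626+1.8732 ≈ 0.6106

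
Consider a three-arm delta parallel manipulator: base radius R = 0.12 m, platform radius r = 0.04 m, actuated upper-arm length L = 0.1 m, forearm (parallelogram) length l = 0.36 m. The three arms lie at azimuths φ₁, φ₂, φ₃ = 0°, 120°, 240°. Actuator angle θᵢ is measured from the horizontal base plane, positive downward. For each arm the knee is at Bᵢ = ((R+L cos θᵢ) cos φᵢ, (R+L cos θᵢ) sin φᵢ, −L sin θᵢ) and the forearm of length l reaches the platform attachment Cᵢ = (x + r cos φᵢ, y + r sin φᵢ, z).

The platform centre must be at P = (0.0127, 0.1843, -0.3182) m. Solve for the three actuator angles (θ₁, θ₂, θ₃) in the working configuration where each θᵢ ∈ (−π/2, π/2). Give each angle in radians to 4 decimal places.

θ₁ = 0.5233, θ₂ = -0.2622, θ₃ = 1.3089

rotate P by −φ1: (0.0127, 0.1843, -0.3182)
  A cos θ + B sin θ = C:  0.0673·cos θ + -0.3182·sin θ = -0.1007
  θ1 = atan2(B,A) + arccos(C/0.3252) = 0.5233
rotate P by −φ2: (0.1533, -0.1031, -0.3182)
  e−x'=-0.0733;  (l²−L²−(e−x')²−y'²−z²)/2L = 0.0117
  √(A²+B²)=0.3265;  θ2 = -1.7971+1.5349 ≈ -0.2622
arm 3 (φ=240.0°): x'=-0.1660, y'=-0.0812
  A=0.2460, B=-0.3182, C=(l²−L²−A²−y'²−z²)/(2L)=-0.2437
  γ=atan2(-0.3182,0.2460)=-0.9128;  ψ=arccos(-0.6059)=2.2216;  θ3=γ+ψ≈1.3089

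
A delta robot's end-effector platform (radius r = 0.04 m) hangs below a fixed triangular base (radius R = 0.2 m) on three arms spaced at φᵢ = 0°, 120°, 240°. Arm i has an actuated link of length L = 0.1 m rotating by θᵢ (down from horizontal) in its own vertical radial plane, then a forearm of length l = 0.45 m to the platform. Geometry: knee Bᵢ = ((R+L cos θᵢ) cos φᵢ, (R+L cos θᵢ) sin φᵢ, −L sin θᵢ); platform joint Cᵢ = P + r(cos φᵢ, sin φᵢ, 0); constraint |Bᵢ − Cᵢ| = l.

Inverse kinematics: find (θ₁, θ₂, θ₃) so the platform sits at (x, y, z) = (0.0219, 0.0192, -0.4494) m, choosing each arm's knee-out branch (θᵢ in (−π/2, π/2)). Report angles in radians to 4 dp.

θ₁ = 0.6106, θ₂ = 0.6977, θ₃ = 0.8726

φ1=0.0° → target in arm frame (0.0219, 0.0192)
  e−x'=0.1381;  (l²−L²−(e−x')²−y'²−z²)/2L = -0.1445
  √(A²+B²)=0.4701;  θ1 = -1.2727+1.8832 ≈ 0.6106
arm 2 (φ=120.0°): x'=0.0057, y'=-0.0286
  A cos θ + B sin θ = C:  0.1543·cos θ + -0.4494·sin θ = -0.1705
  θ2 = atan2(B,A) + arccos(C/0.4752) = 0.6977
φ3=240.0° → target in arm frame (-0.0276, 0.0094)
  A=0.1876, B=-0.4494, C=(l²−L²−A²−y'²−z²)/(2L)=-0.2237
  γ=atan2(-0.4494,0.1876)=-1.1754;  ψ=arccos(-0.4593)=2.0480;  θ3=γ+ψ≈0.8726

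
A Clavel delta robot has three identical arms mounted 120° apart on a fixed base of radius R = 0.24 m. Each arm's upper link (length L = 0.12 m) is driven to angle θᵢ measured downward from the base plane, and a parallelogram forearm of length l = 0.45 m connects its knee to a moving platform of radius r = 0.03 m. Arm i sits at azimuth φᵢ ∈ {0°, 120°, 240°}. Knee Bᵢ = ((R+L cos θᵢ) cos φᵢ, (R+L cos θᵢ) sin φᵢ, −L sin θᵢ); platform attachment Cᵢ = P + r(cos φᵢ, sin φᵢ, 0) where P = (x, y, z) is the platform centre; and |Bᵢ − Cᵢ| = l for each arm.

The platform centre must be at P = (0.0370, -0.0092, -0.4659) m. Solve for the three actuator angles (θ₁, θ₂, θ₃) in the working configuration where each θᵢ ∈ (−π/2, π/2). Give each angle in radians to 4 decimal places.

rotate P by −φ1: (0.0370, -0.0092, -0.4659)
  A cos θ + B sin θ = C:  0.1730·cos θ + -0.4659·sin θ = -0.2457
  θ1 = atan2(B,A) + arccos(C/0.4970) = 0.8728
φ2=120.0° → target in arm frame (-0.0265, -0.0274)
  A cos θ + B sin θ = C:  0.2365·cos θ + -0.4659·sin θ = -0.3568
  √(A²+B²)=0.5225;  θ2 = -1.1011+2.3225 ≈ 1.2214
rotate P by −φ3: (-0.0105, 0.0366, -0.4659)
  A=0.2205, B=-0.4659, C=(l²−L²−A²−y'²−z²)/(2L)=-0.3289
  √(A²+B²)=0.5155;  θ3 = -1.1287+2.2628 ≈ 1.1341

θ₁ = 0.8728, θ₂ = 1.2214, θ₃ = 1.1341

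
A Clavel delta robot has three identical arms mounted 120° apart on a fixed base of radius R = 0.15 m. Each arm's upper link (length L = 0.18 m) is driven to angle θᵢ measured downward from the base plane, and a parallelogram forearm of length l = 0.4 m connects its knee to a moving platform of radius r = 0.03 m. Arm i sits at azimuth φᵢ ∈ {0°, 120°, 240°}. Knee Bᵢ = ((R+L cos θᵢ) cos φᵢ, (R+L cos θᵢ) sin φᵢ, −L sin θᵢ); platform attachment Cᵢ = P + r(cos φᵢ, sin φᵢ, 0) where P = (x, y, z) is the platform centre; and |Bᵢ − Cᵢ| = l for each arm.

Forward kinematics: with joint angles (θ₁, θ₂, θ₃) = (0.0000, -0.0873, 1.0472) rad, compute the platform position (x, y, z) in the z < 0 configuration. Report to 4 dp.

O1 = (0.3000·cos0.0°, 0.3000·sin0.0°, 0.0000) = (0.3000, 0.0000, 0.0000)
φ2=120.0°: virtual centre (-0.1497, 0.2592, 0.0157), radius l
arm 3 at φ=240.0°: (R−r)+L cos θ3 = 0.2100;  O3 = (-0.1050, -0.1819, -0.1559)
subtract pairs → two planes through P
[-0.8993 0.5184 0.0314]·P = -0.0002;  [-0.8100 -0.3637 -0.3118]·P = -0.0216
det = 0.7470;  x = 0.0151+-0.2011z,  y = 0.0258+-0.4094z
quadratic in z: (1.2080)z²+(0.0934)z+(-0.0781)=0, √Δ=0.6216 → z ∈ {-0.2959, 0.2186}; z = -0.2959 (taking z<0)
x = 0.0746, y = 0.1470

(0.0746, 0.1470, -0.2959)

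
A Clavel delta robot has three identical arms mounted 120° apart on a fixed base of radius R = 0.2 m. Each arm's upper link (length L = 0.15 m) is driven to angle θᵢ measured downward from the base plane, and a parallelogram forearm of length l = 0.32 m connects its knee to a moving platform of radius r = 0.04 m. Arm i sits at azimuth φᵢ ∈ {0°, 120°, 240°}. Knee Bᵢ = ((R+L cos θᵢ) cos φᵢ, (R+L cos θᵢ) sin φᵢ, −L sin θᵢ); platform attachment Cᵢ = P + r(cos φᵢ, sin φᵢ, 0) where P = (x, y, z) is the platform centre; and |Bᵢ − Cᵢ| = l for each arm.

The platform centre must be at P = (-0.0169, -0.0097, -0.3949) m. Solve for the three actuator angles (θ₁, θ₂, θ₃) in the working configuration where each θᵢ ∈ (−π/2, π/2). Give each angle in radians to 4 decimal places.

θ₁ = 1.3960, θ₂ = 1.3089, θ₃ = 1.2217

rotate P by −φ1: (-0.0169, -0.0097, -0.3949)
  A=0.1769, B=-0.3949, C=(l²−L²−A²−y'²−z²)/(2L)=-0.3581
  √(A²+B²)=0.4327;  θ1 = -1.1496+2.5456 ≈ 1.3960
rotate P by −φ2: (0.0000, 0.0195, -0.3949)
  e−x'=0.1600;  (l²−L²−(e−x')²−y'²−z²)/2L = -0.3400
  γ=atan2(-0.3949,0.1600)=-1.1860;  ψ=arccos(-0.7981)=2.4949;  θ2=γ+ψ≈1.3089
arm 3 (φ=240.0°): x'=0.0169, y'=-0.0098
  A=0.1431, B=-0.3949, C=(l²−L²−A²−y'²−z²)/(2L)=-0.3221
  √(A²+B²)=0.4200;  θ3 = -1.2230+2.4447 ≈ 1.2217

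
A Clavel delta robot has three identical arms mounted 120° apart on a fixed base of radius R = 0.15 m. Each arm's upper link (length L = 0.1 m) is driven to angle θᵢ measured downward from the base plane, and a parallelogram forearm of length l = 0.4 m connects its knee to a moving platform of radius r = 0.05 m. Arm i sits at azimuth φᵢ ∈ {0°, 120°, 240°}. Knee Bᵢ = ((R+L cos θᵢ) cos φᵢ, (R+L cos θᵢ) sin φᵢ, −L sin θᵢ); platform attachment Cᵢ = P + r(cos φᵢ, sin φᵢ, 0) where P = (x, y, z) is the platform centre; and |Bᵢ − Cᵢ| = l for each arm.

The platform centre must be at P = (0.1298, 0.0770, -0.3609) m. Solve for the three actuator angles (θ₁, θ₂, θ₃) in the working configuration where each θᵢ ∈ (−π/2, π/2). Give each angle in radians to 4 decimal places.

arm 1 (φ=0.0°): x'=0.1298, y'=0.0770
  A cos θ + B sin θ = C:  -0.0298·cos θ + -0.3609·sin θ = 0.0647
  γ=atan2(-0.3609,-0.0298)=-1.6532;  ψ=arccos(0.1786)=1.3912;  θ1=γ+ψ≈-0.2619
arm 2 (φ=120.0°): x'=0.0018, y'=-0.1509
  A=0.0982, B=-0.3609, C=(l²−L²−A²−y'²−z²)/(2L)=-0.0633
  θ2 = atan2(B,A) + arccos(C/0.3740) = 0.4359
φ3=240.0° → target in arm frame (-0.1316, 0.0739)
  A cos θ + B sin θ = C:  0.2316·cos θ + -0.3609·sin θ = -0.1967
  √(A²+B²)=0.4288;  θ3 = -1.0003+2.0474 ≈ 1.0471

θ₁ = -0.2619, θ₂ = 0.4359, θ₃ = 1.0471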